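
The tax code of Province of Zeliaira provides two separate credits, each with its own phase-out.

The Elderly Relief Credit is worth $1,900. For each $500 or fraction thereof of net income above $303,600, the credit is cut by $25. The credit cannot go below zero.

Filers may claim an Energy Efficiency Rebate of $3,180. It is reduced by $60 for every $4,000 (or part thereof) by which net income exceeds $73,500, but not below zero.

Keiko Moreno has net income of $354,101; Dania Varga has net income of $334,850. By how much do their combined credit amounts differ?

Keiko ($354,101): Elderly Relief Credit: income exceeds $303,600 by $50,501 → 102 increments × $25 = $2,550 ≥ base, so the credit is $0. Energy Efficiency Rebate: income exceeds $73,500 by $280,601 → 71 increments × $60 = $4,260 ≥ base, so the credit is $0. total $0 + $0 = $0
Dania ($334,850): Elderly Relief Credit: income exceeds $303,600 by $31,250, which is 63 full-or-partial $500 increments; reduction = 63 × $25 = $1,575, leaving $325. Energy Efficiency Rebate: income exceeds $73,500 by $261,350 → 66 increments × $60 = $3,960 ≥ base, so the credit is $0. total $325 + $0 = $325
Difference: |$0 − $325| = $325.

$325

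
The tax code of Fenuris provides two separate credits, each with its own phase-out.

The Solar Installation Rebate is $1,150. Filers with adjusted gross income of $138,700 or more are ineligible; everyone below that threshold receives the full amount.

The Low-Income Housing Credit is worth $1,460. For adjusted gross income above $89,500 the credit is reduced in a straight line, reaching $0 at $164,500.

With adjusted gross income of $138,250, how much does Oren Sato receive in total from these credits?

$1,661

Solar Installation Rebate: $138,250 is below the $138,700 cutoff, so the full $1,150 applies.
Low-Income Housing Credit: $138,250 is $48,750 into a $75,000 phase-out range, leaving 26,250/75,000 of the credit: $1,460 × 26,250/75,000 = $511.
Total: $1,150 + $511 = $1,661.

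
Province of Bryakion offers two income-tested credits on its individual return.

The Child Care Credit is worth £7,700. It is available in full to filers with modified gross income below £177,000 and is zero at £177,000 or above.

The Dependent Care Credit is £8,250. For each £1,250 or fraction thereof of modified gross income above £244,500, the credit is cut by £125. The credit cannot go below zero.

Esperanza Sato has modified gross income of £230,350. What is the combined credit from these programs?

Child Care Credit: £230,350 meets or exceeds the £177,000 cutoff, so the credit is £0.
Dependent Care Credit: £230,350 is at or below the £244,500 threshold, so the full £8,250 applies.
Total: £0 + £8,250 = £8,250.

£8,250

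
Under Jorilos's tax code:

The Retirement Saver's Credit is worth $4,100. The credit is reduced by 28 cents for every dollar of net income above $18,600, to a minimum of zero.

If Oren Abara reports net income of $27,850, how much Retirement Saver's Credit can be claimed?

Retirement Saver's Credit: 28% of the $9,250 excess over $18,600 is $2,590; credit = $4,100 − $2,590 = $1,510.

$1,510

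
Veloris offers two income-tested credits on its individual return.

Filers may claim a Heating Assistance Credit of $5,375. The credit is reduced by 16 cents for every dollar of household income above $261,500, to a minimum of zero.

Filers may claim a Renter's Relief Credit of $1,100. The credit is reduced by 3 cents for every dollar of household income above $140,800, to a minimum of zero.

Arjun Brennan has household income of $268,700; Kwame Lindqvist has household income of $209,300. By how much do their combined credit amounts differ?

Arjun ($268,700): Heating Assistance Credit: 16% of the $7,200 excess over $261,500 is $1,152; credit = $5,375 − $1,152 = $4,223. Renter's Relief Credit: 3% of the $127,900 excess over $140,800 is $3,837 ≥ base, so the credit is $0. total $4,223 + $0 = $4,223
Kwame ($209,300): Heating Assistance Credit: $209,300 is at or below the $261,500 threshold, so the full $5,375 applies. Renter's Relief Credit: 3% of the $68,500 excess over $140,800 is $2,055 ≥ base, so the credit is $0. total $5,375 + $0 = $5,375
Difference: |$4,223 − $5,375| = $1,152.

$1,152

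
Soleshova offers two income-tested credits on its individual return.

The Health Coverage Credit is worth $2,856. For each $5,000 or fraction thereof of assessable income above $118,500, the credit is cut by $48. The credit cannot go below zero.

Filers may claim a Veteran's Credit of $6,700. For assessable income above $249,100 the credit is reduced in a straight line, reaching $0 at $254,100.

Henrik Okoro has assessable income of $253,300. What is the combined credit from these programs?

Health Coverage Credit: income exceeds $118,500 by $134,800, which is 27 full-or-partial $5,000 increments; reduction = 27 × $48 = $1,296, leaving $1,560.
Veteran's Credit: $253,300 is $4,200 into a $5,000 phase-out range, leaving 800/5,000 of the credit: $6,700 × 800/5,000 = $1,072.
Total: $1,560 + $1,072 = $2,632.

$2,632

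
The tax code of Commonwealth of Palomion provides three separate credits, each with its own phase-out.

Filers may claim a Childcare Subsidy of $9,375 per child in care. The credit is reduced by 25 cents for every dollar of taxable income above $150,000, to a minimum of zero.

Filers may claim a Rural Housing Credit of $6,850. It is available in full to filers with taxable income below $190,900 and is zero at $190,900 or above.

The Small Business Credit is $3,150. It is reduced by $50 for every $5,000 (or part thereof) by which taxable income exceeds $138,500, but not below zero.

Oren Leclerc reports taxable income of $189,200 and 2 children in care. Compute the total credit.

Childcare Subsidy: base = 2 × $9,375 = $18,750. 25% of the $39,200 excess over $150,000 is $9,800; credit = $18,750 − $9,800 = $8,950.
Rural Housing Credit: $189,200 is below the $190,900 cutoff, so the full $6,850 applies.
Small Business Credit: income exceeds $138,500 by $50,700, which is 11 full-or-partial $5,000 increments; reduction = 11 × $50 = $550, leaving $2,600.
Total: $8,950 + $6,850 + $2,600 = $18,400.

$18,400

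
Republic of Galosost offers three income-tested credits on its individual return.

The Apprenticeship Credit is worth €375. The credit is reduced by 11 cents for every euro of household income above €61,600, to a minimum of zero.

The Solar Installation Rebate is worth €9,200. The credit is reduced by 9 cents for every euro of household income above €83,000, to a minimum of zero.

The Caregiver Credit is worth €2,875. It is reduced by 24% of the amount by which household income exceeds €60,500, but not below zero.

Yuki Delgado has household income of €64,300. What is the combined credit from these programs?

€11,241

Apprenticeship Credit: 11% of the €2,700 excess over €61,600 is €297; credit = €375 − €297 = €78.
Solar Installation Rebate: €64,300 is at or below the €83,000 threshold, so the full €9,200 applies.
Caregiver Credit: 24% of the €3,800 excess over €60,500 is €912; credit = €2,875 − €912 = €1,963.
Total: €78 + €9,200 + €1,963 = €11,241.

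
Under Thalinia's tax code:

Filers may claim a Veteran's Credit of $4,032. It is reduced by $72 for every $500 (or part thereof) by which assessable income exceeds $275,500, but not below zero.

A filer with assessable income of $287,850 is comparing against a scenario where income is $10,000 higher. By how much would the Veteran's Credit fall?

At $287,850 — income exceeds $275,500 by $12,350, which is 25 full-or-partial $500 increments; reduction = 25 × $72 = $1,800, leaving $2,232.
At $297,850 — income exceeds $275,500 by $22,350, which is 45 full-or-partial $500 increments; reduction = 45 × $72 = $3,240, leaving $792.
Lost: $2,232 − $792 = $1,440.

$1,440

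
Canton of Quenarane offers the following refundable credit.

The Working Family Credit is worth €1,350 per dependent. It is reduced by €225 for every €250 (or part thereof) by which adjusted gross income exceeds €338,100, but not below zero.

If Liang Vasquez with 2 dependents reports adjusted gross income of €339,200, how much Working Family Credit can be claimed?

Working Family Credit: base = 2 × €1,350 = €2,700. income exceeds €338,100 by €1,100, which is 5 full-or-partial €250 increments; reduction = 5 × €225 = €1,125, leaving €1,575.

€1,575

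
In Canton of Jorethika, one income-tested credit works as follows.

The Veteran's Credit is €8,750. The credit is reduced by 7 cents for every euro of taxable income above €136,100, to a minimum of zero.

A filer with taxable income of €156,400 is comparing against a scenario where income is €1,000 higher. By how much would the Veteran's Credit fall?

At €156,400 — 7% of the €20,300 excess over €136,100 is €1,421; credit = €8,750 − €1,421 = €7,329.
At €157,400 — 7% of the €21,300 excess over €136,100 is €1,491; credit = €8,750 − €1,491 = €7,259.
Lost: €7,329 − €7,259 = €70.

€70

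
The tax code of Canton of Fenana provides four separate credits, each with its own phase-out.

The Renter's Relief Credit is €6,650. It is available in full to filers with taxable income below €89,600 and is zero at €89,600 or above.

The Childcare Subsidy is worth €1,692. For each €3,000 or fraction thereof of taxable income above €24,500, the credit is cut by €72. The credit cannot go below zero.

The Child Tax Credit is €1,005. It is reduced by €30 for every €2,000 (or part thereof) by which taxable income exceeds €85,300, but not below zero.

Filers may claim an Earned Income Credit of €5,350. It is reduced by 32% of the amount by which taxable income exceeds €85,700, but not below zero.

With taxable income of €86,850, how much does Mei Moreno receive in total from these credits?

Renter's Relief Credit: €86,850 is below the €89,600 cutoff, so the full €6,650 applies.
Childcare Subsidy: income exceeds €24,500 by €62,350, which is 21 full-or-partial €3,000 increments; reduction = 21 × €72 = €1,512, leaving €180.
Child Tax Credit: income exceeds €85,300 by €1,550, which is 1 full-or-partial €2,000 increment; reduction = 1 × €30 = €30, leaving €975.
Earned Income Credit: 32% of the €1,150 excess over €85,700 is €368; credit = €5,350 − €368 = €4,982.
Total: €6,650 + €180 + €975 + €4,982 = €12,787.

€12,787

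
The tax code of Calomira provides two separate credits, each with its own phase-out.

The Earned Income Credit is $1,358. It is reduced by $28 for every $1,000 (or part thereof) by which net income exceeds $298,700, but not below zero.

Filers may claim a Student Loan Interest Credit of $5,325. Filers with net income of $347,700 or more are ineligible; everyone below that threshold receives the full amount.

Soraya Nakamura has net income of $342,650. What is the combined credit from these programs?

Earned Income Credit: income exceeds $298,700 by $43,950, which is 44 full-or-partial $1,000 increments; reduction = 44 × $28 = $1,232, leaving $126.
Student Loan Interest Credit: $342,650 is below the $347,700 cutoff, so the full $5,325 applies.
Total: $126 + $5,325 = $5,451.

$5,451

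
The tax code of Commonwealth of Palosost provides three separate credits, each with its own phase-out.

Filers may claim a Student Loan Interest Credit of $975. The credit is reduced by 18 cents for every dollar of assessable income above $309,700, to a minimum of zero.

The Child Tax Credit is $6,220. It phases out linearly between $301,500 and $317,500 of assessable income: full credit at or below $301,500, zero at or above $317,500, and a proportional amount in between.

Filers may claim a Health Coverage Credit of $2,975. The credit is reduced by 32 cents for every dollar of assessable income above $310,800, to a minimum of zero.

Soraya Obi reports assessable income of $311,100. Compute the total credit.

$6,090

Student Loan Interest Credit: 18% of the $1,400 excess over $309,700 is $252; credit = $975 − $252 = $723.
Child Tax Credit: $311,100 is $9,600 into a $16,000 phase-out range, leaving 6,400/16,000 of the credit: $6,220 × 6,400/16,000 = $2,488.
Health Coverage Credit: 32% of the $300 excess over $310,800 is $96; credit = $2,975 − $96 = $2,879.
Total: $723 + $2,488 + $2,879 = $6,090.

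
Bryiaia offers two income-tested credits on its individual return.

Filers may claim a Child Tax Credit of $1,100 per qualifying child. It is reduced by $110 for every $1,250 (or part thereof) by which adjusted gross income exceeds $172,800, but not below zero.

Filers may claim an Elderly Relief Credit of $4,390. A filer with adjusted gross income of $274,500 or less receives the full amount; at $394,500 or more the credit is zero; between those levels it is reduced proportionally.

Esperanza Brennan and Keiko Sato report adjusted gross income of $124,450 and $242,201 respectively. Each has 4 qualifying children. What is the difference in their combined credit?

Esperanza ($124,450): Child Tax Credit: base = 4 × $1,100 = $4,400. $124,450 is at or below the $172,800 threshold, so the full $4,400 applies. Elderly Relief Credit: $124,450 is at or below the $274,500 threshold, so the full $4,390 applies. total $4,400 + $4,390 = $8,790
Keiko ($242,201): Child Tax Credit: base = 4 × $1,100 = $4,400. income exceeds $172,800 by $69,401 → 56 increments × $110 = $6,160 ≥ base, so the credit is $0. Elderly Relief Credit: $242,201 is at or below the $274,500 threshold, so the full $4,390 applies. total $0 + $4,390 = $4,390
Difference: |$8,790 − $4,390| = $4,400.

$4,400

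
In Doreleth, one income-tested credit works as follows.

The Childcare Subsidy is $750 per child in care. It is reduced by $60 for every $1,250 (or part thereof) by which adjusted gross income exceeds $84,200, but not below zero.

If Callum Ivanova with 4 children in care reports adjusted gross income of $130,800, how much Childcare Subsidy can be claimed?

$720

Childcare Subsidy: base = 4 × $750 = $3,000. income exceeds $84,200 by $46,600, which is 38 full-or-partial $1,250 increments; reduction = 38 × $60 = $2,280, leaving $720.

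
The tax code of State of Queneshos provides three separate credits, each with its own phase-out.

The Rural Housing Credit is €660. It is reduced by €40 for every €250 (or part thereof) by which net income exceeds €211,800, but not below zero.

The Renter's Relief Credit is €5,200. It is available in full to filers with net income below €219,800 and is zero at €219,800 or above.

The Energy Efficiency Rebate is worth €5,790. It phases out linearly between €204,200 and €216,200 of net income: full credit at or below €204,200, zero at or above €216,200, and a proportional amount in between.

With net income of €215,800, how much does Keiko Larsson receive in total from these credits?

Rural Housing Credit: income exceeds €211,800 by €4,000, which is 16 full-or-partial €250 increments; reduction = 16 × €40 = €640, leaving €20.
Renter's Relief Credit: €215,800 is below the €219,800 cutoff, so the full €5,200 applies.
Energy Efficiency Rebate: €215,800 is €11,600 into a €12,000 phase-out range, leaving 400/12,000 of the credit: €5,790 × 400/12,000 = €193.
Total: €20 + €5,200 + €193 = €5,413.

€5,413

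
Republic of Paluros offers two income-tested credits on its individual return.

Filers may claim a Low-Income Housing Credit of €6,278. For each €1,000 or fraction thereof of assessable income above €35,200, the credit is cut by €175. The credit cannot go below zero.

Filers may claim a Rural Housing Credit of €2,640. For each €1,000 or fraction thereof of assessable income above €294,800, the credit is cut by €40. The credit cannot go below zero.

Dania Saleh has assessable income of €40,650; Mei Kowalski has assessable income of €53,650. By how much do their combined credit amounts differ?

Dania (€40,650): Low-Income Housing Credit: income exceeds €35,200 by €5,450, which is 6 full-or-partial €1,000 increments; reduction = 6 × €175 = €1,050, leaving €5,228. Rural Housing Credit: €40,650 is at or below the €294,800 threshold, so the full €2,640 applies. total €5,228 + €2,640 = €7,868
Mei (€53,650): Low-Income Housing Credit: income exceeds €35,200 by €18,450, which is 19 full-or-partial €1,000 increments; reduction = 19 × €175 = €3,325, leaving €2,953. Rural Housing Credit: €53,650 is at or below the €294,800 threshold, so the full €2,640 applies. total €2,953 + €2,640 = €5,593
Difference: |€7,868 − €5,593| = €2,275.

€2,275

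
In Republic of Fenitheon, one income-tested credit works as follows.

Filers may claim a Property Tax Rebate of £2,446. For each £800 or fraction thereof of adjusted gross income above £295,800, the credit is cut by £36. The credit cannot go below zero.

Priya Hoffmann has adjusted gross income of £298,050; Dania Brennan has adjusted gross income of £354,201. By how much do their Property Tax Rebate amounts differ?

£2,338

Priya (£298,050): Property Tax Rebate: income exceeds £295,800 by £2,250, which is 3 full-or-partial £800 increments; reduction = 3 × £36 = £108, leaving £2,338.
Dania (£354,201): Property Tax Rebate: income exceeds £295,800 by £58,401 → 74 increments × £36 = £2,664 ≥ base, so the credit is £0.
Difference: |£2,338 − £0| = £2,338.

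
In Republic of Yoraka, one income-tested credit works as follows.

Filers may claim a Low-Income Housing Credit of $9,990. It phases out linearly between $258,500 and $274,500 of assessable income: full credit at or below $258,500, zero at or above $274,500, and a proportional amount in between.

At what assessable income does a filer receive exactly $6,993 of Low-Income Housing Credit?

$6,993 is 6,993/9,990 of the full $9,990, so 2,997/9,990 of the $16,000 range has been used: income = $258,500 + $16,000 × 2,997/9,990 = $263,300.

$263,300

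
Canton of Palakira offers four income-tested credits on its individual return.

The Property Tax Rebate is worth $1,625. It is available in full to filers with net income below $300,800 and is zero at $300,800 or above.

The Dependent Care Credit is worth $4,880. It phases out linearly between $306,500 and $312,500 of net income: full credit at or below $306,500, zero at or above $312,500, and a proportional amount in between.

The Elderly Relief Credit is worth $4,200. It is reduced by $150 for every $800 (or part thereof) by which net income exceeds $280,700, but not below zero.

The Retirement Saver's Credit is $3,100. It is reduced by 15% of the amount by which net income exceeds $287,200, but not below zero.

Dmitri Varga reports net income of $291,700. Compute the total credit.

$11,030

Property Tax Rebate: $291,700 is below the $300,800 cutoff, so the full $1,625 applies.
Dependent Care Credit: $291,700 is at or below the $306,500 threshold, so the full $4,880 applies.
Elderly Relief Credit: income exceeds $280,700 by $11,000, which is 14 full-or-partial $800 increments; reduction = 14 × $150 = $2,100, leaving $2,100.
Retirement Saver's Credit: 15% of the $4,500 excess over $287,200 is $675; credit = $3,100 − $675 = $2,425.
Total: $1,625 + $4,880 + $2,100 + $2,425 = $11,030.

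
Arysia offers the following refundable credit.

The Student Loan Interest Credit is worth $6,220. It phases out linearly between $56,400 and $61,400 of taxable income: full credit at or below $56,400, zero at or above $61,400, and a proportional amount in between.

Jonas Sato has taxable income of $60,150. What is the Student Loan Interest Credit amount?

$1,555

Student Loan Interest Credit: $60,150 is $3,750 into a $5,000 phase-out range, leaving 1,250/5,000 of the credit: $6,220 × 1,250/5,000 = $1,555.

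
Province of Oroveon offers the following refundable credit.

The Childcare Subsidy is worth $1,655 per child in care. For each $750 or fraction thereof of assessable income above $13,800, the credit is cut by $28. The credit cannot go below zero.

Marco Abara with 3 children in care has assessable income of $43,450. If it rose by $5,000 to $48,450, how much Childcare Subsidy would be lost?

$196

At $43,450 — base = 3 × $1,655 = $4,965. income exceeds $13,800 by $29,650, which is 40 full-or-partial $750 increments; reduction = 40 × $28 = $1,120, leaving $3,845.
At $48,450 — base = 3 × $1,655 = $4,965. income exceeds $13,800 by $34,650, which is 47 full-or-partial $750 increments; reduction = 47 × $28 = $1,316, leaving $3,649.
Lost: $3,845 − $3,649 = $196.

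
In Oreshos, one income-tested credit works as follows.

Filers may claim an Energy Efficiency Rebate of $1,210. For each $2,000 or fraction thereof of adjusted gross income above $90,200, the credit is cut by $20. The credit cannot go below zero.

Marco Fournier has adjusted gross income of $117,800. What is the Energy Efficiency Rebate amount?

Energy Efficiency Rebate: income exceeds $90,200 by $27,600, which is 14 full-or-partial $2,000 increments; reduction = 14 × $20 = $280, leaving $930.

$930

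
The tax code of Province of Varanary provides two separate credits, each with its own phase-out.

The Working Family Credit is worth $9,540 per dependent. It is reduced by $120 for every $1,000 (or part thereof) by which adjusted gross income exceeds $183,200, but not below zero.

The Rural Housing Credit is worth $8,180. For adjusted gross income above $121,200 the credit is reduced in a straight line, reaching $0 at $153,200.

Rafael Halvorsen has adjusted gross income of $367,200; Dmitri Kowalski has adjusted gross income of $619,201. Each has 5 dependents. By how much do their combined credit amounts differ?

$25,620

Rafael ($367,200): Working Family Credit: base = 5 × $9,540 = $47,700. income exceeds $183,200 by $184,000, which is 184 full-or-partial $1,000 increments; reduction = 184 × $120 = $22,080, leaving $25,620. Rural Housing Credit: $367,200 is at or above $153,200, so the credit is $0. total $25,620 + $0 = $25,620
Dmitri ($619,201): Working Family Credit: base = 5 × $9,540 = $47,700. income exceeds $183,200 by $436,001 → 437 increments × $120 = $52,440 ≥ base, so the credit is $0. Rural Housing Credit: $619,201 is at or above $153,200, so the credit is $0. total $0 + $0 = $0
Difference: |$25,620 − $0| = $25,620.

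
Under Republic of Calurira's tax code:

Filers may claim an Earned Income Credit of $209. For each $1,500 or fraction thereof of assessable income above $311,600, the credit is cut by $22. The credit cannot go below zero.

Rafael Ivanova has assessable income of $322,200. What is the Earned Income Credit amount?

$33

Earned Income Credit: income exceeds $311,600 by $10,600, which is 8 full-or-partial $1,500 increments; reduction = 8 × $22 = $176, leaving $33.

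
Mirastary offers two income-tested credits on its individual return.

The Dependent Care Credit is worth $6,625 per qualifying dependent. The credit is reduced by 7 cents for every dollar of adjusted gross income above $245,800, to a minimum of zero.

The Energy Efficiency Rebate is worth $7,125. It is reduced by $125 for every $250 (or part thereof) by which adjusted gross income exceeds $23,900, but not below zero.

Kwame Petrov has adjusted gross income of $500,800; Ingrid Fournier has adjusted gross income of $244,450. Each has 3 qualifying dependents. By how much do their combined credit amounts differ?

Kwame ($500,800): Dependent Care Credit: base = 3 × $6,625 = $19,875. 7% of the $255,000 excess over $245,800 is $17,850; credit = $19,875 − $17,850 = $2,025. Energy Efficiency Rebate: income exceeds $23,900 by $476,900 → 1908 increments × $125 = $238,500 ≥ base, so the credit is $0. total $2,025 + $0 = $2,025
Ingrid ($244,450): Dependent Care Credit: base = 3 × $6,625 = $19,875. $244,450 is at or below the $245,800 threshold, so the full $19,875 applies. Energy Efficiency Rebate: income exceeds $23,900 by $220,550 → 883 increments × $125 = $110,375 ≥ base, so the credit is $0. total $19,875 + $0 = $19,875
Difference: |$2,025 − $19,875| = $17,850.

$17,850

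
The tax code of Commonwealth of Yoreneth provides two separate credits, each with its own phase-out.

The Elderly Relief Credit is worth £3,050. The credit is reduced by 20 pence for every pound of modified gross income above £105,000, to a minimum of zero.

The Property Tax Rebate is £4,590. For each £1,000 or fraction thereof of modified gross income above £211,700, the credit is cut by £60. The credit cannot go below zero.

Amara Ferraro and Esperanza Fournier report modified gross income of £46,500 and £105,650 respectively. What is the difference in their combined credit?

Amara (£46,500): Elderly Relief Credit: £46,500 is at or below the £105,000 threshold, so the full £3,050 applies. Property Tax Rebate: £46,500 is at or below the £211,700 threshold, so the full £4,590 applies. total £3,050 + £4,590 = £7,640
Esperanza (£105,650): Elderly Relief Credit: 20% of the £650 excess over £105,000 is £130; credit = £3,050 − £130 = £2,920. Property Tax Rebate: £105,650 is at or below the £211,700 threshold, so the full £4,590 applies. total £2,920 + £4,590 = £7,510
Difference: |£7,640 − £7,510| = £130.

£130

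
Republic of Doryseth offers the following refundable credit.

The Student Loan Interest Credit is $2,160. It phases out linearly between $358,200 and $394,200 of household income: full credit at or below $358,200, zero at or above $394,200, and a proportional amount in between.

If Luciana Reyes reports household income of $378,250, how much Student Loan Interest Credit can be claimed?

$957

Student Loan Interest Credit: $378,250 is $20,050 into a $36,000 phase-out range, leaving 15,950/36,000 of the credit: $2,160 × 15,950/36,000 = $957.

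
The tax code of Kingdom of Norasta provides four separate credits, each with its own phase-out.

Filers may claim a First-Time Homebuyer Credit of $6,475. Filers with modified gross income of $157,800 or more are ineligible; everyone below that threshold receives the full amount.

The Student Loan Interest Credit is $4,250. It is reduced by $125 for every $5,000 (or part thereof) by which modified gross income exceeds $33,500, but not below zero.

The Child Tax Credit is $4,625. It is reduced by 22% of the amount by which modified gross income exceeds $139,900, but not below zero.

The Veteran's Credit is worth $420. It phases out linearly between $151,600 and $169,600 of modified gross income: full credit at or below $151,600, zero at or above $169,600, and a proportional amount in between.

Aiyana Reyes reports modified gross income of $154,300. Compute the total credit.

$9,414

First-Time Homebuyer Credit: $154,300 is below the $157,800 cutoff, so the full $6,475 applies.
Student Loan Interest Credit: income exceeds $33,500 by $120,800, which is 25 full-or-partial $5,000 increments; reduction = 25 × $125 = $3,125, leaving $1,125.
Child Tax Credit: 22% of the $14,400 excess over $139,900 is $3,168; credit = $4,625 − $3,168 = $1,457.
Veteran's Credit: $154,300 is $2,700 into a $18,000 phase-out range, leaving 15,300/18,000 of the credit: $420 × 15,300/18,000 = $357.
Total: $6,475 + $1,125 + $1,457 + $357 = $9,414.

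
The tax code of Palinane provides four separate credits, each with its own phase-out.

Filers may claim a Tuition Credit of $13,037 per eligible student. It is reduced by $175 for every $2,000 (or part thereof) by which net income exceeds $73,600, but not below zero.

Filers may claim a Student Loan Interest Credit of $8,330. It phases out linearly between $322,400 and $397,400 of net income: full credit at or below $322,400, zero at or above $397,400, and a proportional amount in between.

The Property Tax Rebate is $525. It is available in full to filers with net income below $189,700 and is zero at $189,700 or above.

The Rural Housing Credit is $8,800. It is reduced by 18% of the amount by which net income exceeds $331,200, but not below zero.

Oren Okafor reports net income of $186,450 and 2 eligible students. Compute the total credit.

Tuition Credit: base = 2 × $13,037 = $26,074. income exceeds $73,600 by $112,850, which is 57 full-or-partial $2,000 increments; reduction = 57 × $175 = $9,975, leaving $16,099.
Student Loan Interest Credit: $186,450 is at or below the $322,400 threshold, so the full $8,330 applies.
Property Tax Rebate: $186,450 is below the $189,700 cutoff, so the full $525 applies.
Rural Housing Credit: $186,450 is at or below the $331,200 threshold, so the full $8,800 applies.
Total: $16,099 + $8,330 + $525 + $8,800 = $33,754.

$33,754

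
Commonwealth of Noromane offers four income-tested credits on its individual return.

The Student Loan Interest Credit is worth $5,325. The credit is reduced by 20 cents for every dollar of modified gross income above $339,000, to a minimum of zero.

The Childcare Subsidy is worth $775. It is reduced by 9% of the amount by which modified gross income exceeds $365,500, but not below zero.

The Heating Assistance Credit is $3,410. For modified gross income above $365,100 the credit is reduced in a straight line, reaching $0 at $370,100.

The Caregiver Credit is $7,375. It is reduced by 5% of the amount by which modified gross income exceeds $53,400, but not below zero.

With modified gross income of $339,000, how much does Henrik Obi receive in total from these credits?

Student Loan Interest Credit: $339,000 is at or below the $339,000 threshold, so the full $5,325 applies.
Childcare Subsidy: $339,000 is at or below the $365,500 threshold, so the full $775 applies.
Heating Assistance Credit: $339,000 is at or below the $365,100 threshold, so the full $3,410 applies.
Caregiver Credit: 5% of the $285,600 excess over $53,400 is $14,280 ≥ base, so the credit is $0.
Total: $5,325 + $775 + $3,410 + $0 = $9,510.

$9,510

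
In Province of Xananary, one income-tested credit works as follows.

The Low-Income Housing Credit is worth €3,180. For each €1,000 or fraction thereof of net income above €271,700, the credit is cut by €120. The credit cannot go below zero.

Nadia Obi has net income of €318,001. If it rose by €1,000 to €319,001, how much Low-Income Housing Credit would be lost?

€0

At €318,001 — income exceeds €271,700 by €46,301 → 47 increments × €120 = €5,640 ≥ base, so the credit is €0.
At €319,001 — income exceeds €271,700 by €47,301 → 48 increments × €120 = €5,760 ≥ base, so the credit is €0.
Lost: €0 − €0 = €0.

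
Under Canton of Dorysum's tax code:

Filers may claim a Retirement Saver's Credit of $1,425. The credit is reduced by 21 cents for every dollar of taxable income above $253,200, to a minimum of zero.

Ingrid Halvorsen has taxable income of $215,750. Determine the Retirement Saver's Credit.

Retirement Saver's Credit: $215,750 is at or below the $253,200 threshold, so the full $1,425 applies.

$1,425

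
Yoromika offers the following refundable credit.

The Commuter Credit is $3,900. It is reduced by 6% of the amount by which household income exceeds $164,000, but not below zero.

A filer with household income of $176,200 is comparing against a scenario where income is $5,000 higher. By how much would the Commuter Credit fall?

At $176,200 — 6% of the $12,200 excess over $164,000 is $732; credit = $3,900 − $732 = $3,168.
At $181,200 — 6% of the $17,200 excess over $164,000 is $1,032; credit = $3,900 − $1,032 = $2,868.
Lost: $3,168 − $2,868 = $300.

$300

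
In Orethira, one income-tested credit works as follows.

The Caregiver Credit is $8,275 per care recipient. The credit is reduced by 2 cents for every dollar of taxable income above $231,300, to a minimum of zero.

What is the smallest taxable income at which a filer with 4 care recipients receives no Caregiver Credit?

Full credit = 4 × $8,275 = $33,100.
The credit falls by 2% of each dollar above $231,300, so it reaches zero when the excess is $33,100 / 2% = $1,655,000: income = $231,300 + $1,655,000 = $1,886,300.

$1,886,300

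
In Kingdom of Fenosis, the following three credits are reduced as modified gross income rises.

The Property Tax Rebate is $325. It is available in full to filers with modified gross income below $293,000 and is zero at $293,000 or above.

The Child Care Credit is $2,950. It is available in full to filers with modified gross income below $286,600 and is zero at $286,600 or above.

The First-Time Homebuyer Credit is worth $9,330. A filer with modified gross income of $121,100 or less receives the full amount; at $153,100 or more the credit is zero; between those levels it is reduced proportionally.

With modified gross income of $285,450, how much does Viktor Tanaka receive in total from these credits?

$3,275

Property Tax Rebate: $285,450 is below the $293,000 cutoff, so the full $325 applies.
Child Care Credit: $285,450 is below the $286,600 cutoff, so the full $2,950 applies.
First-Time Homebuyer Credit: $285,450 is at or above $153,100, so the credit is $0.
Total: $325 + $2,950 + $0 = $3,275.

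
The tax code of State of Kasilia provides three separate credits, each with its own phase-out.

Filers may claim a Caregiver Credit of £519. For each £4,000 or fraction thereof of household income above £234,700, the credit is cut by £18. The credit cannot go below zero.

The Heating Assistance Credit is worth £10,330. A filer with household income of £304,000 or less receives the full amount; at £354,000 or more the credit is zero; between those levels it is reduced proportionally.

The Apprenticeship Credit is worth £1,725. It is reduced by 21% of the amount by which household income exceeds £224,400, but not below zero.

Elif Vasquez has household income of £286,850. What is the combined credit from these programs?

Caregiver Credit: income exceeds £234,700 by £52,150, which is 14 full-or-partial £4,000 increments; reduction = 14 × £18 = £252, leaving £267.
Heating Assistance Credit: £286,850 is at or below the £304,000 threshold, so the full £10,330 applies.
Apprenticeship Credit: 21% of the £62,450 excess over £224,400 is £13,114.50 ≥ base, so the credit is £0.
Total: £267 + £10,330 + £0 = £10,597.

£10,597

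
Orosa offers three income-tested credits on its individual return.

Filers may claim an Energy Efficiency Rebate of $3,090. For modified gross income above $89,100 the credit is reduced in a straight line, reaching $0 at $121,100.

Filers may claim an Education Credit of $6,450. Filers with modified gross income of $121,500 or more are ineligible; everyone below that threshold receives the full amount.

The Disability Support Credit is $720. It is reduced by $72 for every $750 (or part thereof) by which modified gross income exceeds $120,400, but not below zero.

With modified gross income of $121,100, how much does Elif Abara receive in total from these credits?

Energy Efficiency Rebate: $121,100 is at or above $121,100, so the credit is $0.
Education Credit: $121,100 is below the $121,500 cutoff, so the full $6,450 applies.
Disability Support Credit: income exceeds $120,400 by $700, which is 1 full-or-partial $750 increment; reduction = 1 × $72 = $72, leaving $648.
Total: $0 + $6,450 + $648 = $7,098.

$7,098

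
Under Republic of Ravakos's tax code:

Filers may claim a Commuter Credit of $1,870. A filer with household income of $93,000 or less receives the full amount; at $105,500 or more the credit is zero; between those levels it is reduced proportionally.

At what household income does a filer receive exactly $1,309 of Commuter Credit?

$96,750

$1,309 is 1,309/1,870 of the full $1,870, so 561/1,870 of the $12,500 range has been used: income = $93,000 + $12,500 × 561/1,870 = $96,750.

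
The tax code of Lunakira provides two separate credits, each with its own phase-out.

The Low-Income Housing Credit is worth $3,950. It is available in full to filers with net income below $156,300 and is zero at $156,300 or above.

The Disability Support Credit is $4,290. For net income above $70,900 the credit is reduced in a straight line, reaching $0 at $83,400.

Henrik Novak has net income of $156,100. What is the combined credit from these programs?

$3,950

Low-Income Housing Credit: $156,100 is below the $156,300 cutoff, so the full $3,950 applies.
Disability Support Credit: $156,100 is at or above $83,400, so the credit is $0.
Total: $3,950 + $0 = $3,950.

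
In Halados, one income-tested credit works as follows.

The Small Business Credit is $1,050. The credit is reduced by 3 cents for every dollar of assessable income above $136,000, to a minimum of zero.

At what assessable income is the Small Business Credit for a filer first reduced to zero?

$171,000

The credit falls by 3% of each dollar above $136,000, so it reaches zero when the excess is $1,050 / 3% = $35,000: income = $136,000 + $35,000 = $171,000.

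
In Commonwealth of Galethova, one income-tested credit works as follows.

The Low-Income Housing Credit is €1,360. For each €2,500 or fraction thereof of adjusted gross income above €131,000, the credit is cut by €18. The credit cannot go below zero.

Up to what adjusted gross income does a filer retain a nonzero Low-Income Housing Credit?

€318,500

After 75 increments the reduction is 75 × €18 = €1,350, leaving €10; one more increment wipes it out. Increment 75 ends at excess 75 × €2,500 = €187,500, so the highest qualifying income is €131,000 + €187,500 = €318,500.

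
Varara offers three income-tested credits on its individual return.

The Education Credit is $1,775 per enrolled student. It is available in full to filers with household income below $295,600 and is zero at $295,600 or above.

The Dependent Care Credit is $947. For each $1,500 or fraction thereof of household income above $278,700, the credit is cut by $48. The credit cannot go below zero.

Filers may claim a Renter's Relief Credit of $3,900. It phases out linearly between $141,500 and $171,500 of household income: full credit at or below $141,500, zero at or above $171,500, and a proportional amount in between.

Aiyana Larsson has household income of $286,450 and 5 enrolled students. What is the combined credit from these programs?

$9,534

Education Credit: base = 5 × $1,775 = $8,875. $286,450 is below the $295,600 cutoff, so the full $8,875 applies.
Dependent Care Credit: income exceeds $278,700 by $7,750, which is 6 full-or-partial $1,500 increments; reduction = 6 × $48 = $288, leaving $659.
Renter's Relief Credit: $286,450 is at or above $171,500, so the credit is $0.
Total: $8,875 + $659 + $0 = $9,534.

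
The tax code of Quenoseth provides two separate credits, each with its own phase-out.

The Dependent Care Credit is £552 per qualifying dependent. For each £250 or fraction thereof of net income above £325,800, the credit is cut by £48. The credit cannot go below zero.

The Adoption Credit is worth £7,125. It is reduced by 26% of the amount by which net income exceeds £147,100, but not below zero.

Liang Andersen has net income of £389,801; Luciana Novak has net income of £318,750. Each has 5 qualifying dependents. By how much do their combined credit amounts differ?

£2,760

Liang (£389,801): Dependent Care Credit: base = 5 × £552 = £2,760. income exceeds £325,800 by £64,001 → 257 increments × £48 = £12,336 ≥ base, so the credit is £0. Adoption Credit: 26% of the £242,701 excess over £147,100 is £63,102.26 ≥ base, so the credit is £0. total £0 + £0 = £0
Luciana (£318,750): Dependent Care Credit: base = 5 × £552 = £2,760. £318,750 is at or below the £325,800 threshold, so the full £2,760 applies. Adoption Credit: 26% of the £171,650 excess over £147,100 is £44,629 ≥ base, so the credit is £0. total £2,760 + £0 = £2,760
Difference: |£0 − £2,760| = £2,760.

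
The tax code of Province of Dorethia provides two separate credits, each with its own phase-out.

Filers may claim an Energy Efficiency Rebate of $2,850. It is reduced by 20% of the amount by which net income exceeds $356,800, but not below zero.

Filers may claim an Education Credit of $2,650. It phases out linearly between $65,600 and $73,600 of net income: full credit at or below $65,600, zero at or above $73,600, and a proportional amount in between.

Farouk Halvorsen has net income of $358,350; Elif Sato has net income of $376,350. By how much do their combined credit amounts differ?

$2,540

Farouk ($358,350): Energy Efficiency Rebate: 20% of the $1,550 excess over $356,800 is $310; credit = $2,850 − $310 = $2,540. Education Credit: $358,350 is at or above $73,600, so the credit is $0. total $2,540 + $0 = $2,540
Elif ($376,350): Energy Efficiency Rebate: 20% of the $19,550 excess over $356,800 is $3,910 ≥ base, so the credit is $0. Education Credit: $376,350 is at or above $73,600, so the credit is $0. total $0 + $0 = $0
Difference: |$2,540 − $0| = $2,540.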